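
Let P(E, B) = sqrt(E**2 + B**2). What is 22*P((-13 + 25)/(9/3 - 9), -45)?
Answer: 22*sqrt(2029) ≈ 990.98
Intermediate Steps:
P(E, B) = sqrt(B**2 + E**2)
22*P((-13 + 25)/(9/3 - 9), -45) = 22*sqrt((-45)**2 + ((-13 + 25)/(9/3 - 9))**2) = 22*sqrt(2025 + (12/(9*(1/3) - 9))**2) = 22*sqrt(2025 + (12/(3 - 9))**2) = 22*sqrt(2025 + (12/(-6))**2) = 22*sqrt(2025 + (12*(-1/6))**2) = 22*sqrt(2025 + (-2)**2) = 22*sqrt(2025 + 4) = 22*sqrt(2029)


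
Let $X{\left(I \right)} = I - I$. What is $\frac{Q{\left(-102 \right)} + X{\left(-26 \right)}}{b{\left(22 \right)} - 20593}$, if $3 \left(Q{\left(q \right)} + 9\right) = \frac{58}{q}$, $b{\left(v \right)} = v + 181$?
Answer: $\frac{703}{1559835} \approx 0.00045069$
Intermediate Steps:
$X{\left(I \right)} = 0$
$b{\left(v \right)} = 181 + v$
$Q{\left(q \right)} = -9 + \frac{58}{3 q}$ ($Q{\left(q \right)} = -9 + \frac{58 \frac{1}{q}}{3} = -9 + \frac{58}{3 q}$)
$\frac{Q{\left(-102 \right)} + X{\left(-26 \right)}}{b{\left(22 \right)} - 20593} = \frac{\left(-9 + \frac{58}{3 \left(-102\right)}\right) + 0}{\left(181 + 22\right) - 20593} = \frac{\left(-9 + \frac{58}{3} \left(- \frac{1}{102}\right)\right) + 0}{203 - 20593} = \frac{\left(-9 - \frac{29}{153}\right) + 0}{-20390} = \left(- \frac{1406}{153} + 0\right) \left(- \frac{1}{20390}\right) = \left(- \frac{1406}{153}\right) \left(- \frac{1}{20390}\right) = \frac{703}{1559835}$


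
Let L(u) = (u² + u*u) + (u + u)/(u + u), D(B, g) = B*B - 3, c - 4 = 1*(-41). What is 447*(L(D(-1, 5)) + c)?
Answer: -12516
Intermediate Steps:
c = -37 (c = 4 + 1*(-41) = 4 - 41 = -37)
D(B, g) = -3 + B² (D(B, g) = B² - 3 = -3 + B²)
L(u) = 1 + 2*u² (L(u) = (u² + u²) + (2*u)/((2*u)) = 2*u² + (2*u)*(1/(2*u)) = 2*u² + 1 = 1 + 2*u²)
447*(L(D(-1, 5)) + c) = 447*((1 + 2*(-3 + (-1)²)²) - 37) = 447*((1 + 2*(-3 + 1)²) - 37) = 447*((1 + 2*(-2)²) - 37) = 447*((1 + 2*4) - 37) = 447*((1 + 8) - 37) = 447*(9 - 37) = 447*(-28) = -12516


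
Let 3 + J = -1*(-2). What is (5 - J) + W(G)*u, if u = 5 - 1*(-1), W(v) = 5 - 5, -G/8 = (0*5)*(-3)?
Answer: 6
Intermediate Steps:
J = -1 (J = -3 - 1*(-2) = -3 + 2 = -1)
G = 0 (G = -8*0*5*(-3) = -0*(-3) = -8*0 = 0)
W(v) = 0
u = 6 (u = 5 + 1 = 6)
(5 - J) + W(G)*u = (5 - 1*(-1)) + 0*6 = (5 + 1) + 0 = 6 + 0 = 6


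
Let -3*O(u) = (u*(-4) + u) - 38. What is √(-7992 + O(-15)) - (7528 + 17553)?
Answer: -25081 + I*√71949/3 ≈ -25081.0 + 89.411*I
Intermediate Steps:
O(u) = 38/3 + u (O(u) = -((u*(-4) + u) - 38)/3 = -((-4*u + u) - 38)/3 = -(-3*u - 38)/3 = -(-38 - 3*u)/3 = 38/3 + u)
√(-7992 + O(-15)) - (7528 + 17553) = √(-7992 + (38/3 - 15)) - (7528 + 17553) = √(-7992 - 7/3) - 1*25081 = √(-23983/3) - 25081 = I*√71949/3 - 25081 = -25081 + I*√71949/3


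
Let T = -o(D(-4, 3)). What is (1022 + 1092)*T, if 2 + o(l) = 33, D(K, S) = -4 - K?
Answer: -65534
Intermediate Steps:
o(l) = 31 (o(l) = -2 + 33 = 31)
T = -31 (T = -1*31 = -31)
(1022 + 1092)*T = (1022 + 1092)*(-31) = 2114*(-31) = -65534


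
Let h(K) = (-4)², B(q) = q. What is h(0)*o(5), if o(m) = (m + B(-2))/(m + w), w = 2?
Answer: 48/7 ≈ 6.8571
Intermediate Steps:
h(K) = 16
o(m) = (-2 + m)/(2 + m) (o(m) = (m - 2)/(m + 2) = (-2 + m)/(2 + m))
h(0)*o(5) = 16*((-2 + 5)/(2 + 5)) = 16*(3/7) = 48/7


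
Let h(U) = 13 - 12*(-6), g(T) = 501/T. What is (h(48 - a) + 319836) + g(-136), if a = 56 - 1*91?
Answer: 43508755/136 ≈ 3.1992e+5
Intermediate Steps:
a = -35 (a = 56 - 91 = -35)
h(U) = 85 (h(U) = 13 + 72 = 85)
(h(48 - a) + 319836) + g(-136) = (85 + 319836) + 501/(-136) = 319921 + 501*(-1/136) = 319921 - 501/136 = 43508755/136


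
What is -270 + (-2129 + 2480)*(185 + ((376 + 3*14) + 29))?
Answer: 221562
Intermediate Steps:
-270 + (-2129 + 2480)*(185 + ((376 + 3*14) + 29)) = -270 + 351*(185 + ((376 + 42) + 29)) = -270 + 351*(185 + (418 + 29)) = -270 + 351*(185 + 447) = -270 + 351*632 = -270 + 221832 = 221562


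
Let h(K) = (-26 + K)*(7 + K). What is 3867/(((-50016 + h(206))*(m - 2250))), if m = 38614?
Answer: -1289/141528688 ≈ -9.1077e-6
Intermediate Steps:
3867/(((-50016 + h(206))*(m - 2250))) = 3867/(((-50016 + (-182 + 206**2 - 19*206))*(38614 - 2250))) = 3867/(((-50016 + (-182 + 42436 - 3914))*36364)) = 3867/(((-50016 + 38340)*36364)) = 3867/((-11676*36364)) = 3867/(-424586064) = 3867*(-1/424586064) = -1289/141528688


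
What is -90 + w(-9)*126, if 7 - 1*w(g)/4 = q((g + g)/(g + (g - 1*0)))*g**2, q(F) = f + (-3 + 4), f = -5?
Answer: 166734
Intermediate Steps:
q(F) = -4 (q(F) = -5 + (-3 + 4) = -5 + 1 = -4)
w(g) = 28 + 16*g**2 (w(g) = 28 - (-16)*g**2 = 28 + 16*g**2)
-90 + w(-9)*126 = -90 + (28 + 16*(-9)**2)*126 = -90 + (28 + 16*81)*126 = -90 + (28 + 1296)*126 = -90 + 1324*126 = -90 + 166824 = 166734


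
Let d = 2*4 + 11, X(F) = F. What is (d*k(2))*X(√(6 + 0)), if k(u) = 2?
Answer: 38*√6 ≈ 93.081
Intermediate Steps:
d = 19 (d = 8 + 11 = 19)
(d*k(2))*X(√(6 + 0)) = (19*2)*√(6 + 0) = 38*√6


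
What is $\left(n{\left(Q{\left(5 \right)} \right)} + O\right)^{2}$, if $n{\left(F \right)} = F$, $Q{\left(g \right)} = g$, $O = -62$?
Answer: $3249$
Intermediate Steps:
$\left(n{\left(Q{\left(5 \right)} \right)} + O\right)^{2} = \left(5 - 62\right)^{2} = \left(-57\right)^{2} = 3249$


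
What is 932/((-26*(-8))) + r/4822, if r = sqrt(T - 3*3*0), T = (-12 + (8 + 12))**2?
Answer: 561971/125372 ≈ 4.4824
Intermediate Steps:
T = 64 (T = (-12 + 20)**2 = 8**2 = 64)
r = 8 (r = sqrt(64 - 3*3*0) = sqrt(64 - 9*0) = sqrt(64 + 0) = sqrt(64) = 8)
932/((-26*(-8))) + r/4822 = 932/((-26*(-8))) + 8/4822 = 932/208 + 8*(1/4822) = 932*(1/208) + 4/2411 = 233/52 + 4/2411 = 561971/125372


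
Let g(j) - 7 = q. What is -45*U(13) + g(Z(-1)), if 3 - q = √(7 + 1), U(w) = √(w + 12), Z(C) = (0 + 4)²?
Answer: -215 - 2*√2 ≈ -217.83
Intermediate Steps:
Z(C) = 16 (Z(C) = 4² = 16)
U(w) = √(12 + w)
q = 3 - 2*√2 (q = 3 - √(7 + 1) = 3 - √8 = 3 - 2*√2 ≈ 0.17157)
g(j) = 10 - 2*√2 (g(j) = 7 + (3 - 2*√2) = 10 - 2*√2)
-45*U(13) + g(Z(-1)) = -45*√(12 + 13) + (10 - 2*√2) = -45*√25 + (10 - 2*√2) = -45*5 + (10 - 2*√2) = -225 + (10 - 2*√2) = -215 - 2*√2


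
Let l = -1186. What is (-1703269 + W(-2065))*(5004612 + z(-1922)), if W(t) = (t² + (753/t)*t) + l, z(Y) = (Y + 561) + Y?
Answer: 12806017935067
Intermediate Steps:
z(Y) = 561 + 2*Y (z(Y) = (561 + Y) + Y = 561 + 2*Y)
W(t) = -433 + t² (W(t) = (t² + (753/t)*t) - 1186 = (t² + 753) - 1186 = (753 + t²) - 1186 = -433 + t²)
(-1703269 + W(-2065))*(5004612 + z(-1922)) = (-1703269 + (-433 + (-2065)²))*(5004612 + (561 + 2*(-1922))) = (-1703269 + (-433 + 4264225))*(5004612 + (561 - 3844)) = (-1703269 + 4263792)*(5004612 - 3283) = 2560523*5001329 = 12806017935067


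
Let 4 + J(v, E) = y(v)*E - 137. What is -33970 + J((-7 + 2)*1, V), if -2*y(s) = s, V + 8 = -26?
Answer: -34196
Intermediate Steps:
V = -34 (V = -8 - 26 = -34)
y(s) = -s/2
J(v, E) = -141 - E*v/2 (J(v, E) = -4 + ((-v/2)*E - 137) = -4 + (-E*v/2 - 137) = -4 + (-137 - E*v/2) = -141 - E*v/2)
-33970 + J((-7 + 2)*1, V) = -33970 + (-141 - ½*(-34)*(-7 + 2)*1) = -33970 + (-141 - ½*(-34)*(-5*1)) = -33970 + (-141 - ½*(-34)*(-5)) = -33970 + (-141 - 85) = -33970 - 226 = -34196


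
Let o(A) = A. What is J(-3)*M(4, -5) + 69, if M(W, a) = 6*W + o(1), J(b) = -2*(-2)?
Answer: 169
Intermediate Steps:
J(b) = 4
M(W, a) = 1 + 6*W (M(W, a) = 6*W + 1 = 1 + 6*W)
J(-3)*M(4, -5) + 69 = 4*(1 + 6*4) + 69 = 4*(1 + 24) + 69 = 4*25 + 69 = 100 + 69 = 169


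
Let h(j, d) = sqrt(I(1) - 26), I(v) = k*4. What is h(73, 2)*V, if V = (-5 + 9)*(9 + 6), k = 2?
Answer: 180*I*sqrt(2) ≈ 254.56*I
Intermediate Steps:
I(v) = 8 (I(v) = 2*4 = 8)
h(j, d) = 3*I*sqrt(2) (h(j, d) = sqrt(8 - 26) = sqrt(-18) = 3*I*sqrt(2))
V = 60 (V = 4*15 = 60)
h(73, 2)*V = (3*I*sqrt(2))*60 = 180*I*sqrt(2)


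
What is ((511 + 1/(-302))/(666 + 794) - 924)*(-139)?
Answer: 56608550501/440920 ≈ 1.2839e+5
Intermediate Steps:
((511 + 1/(-302))/(666 + 794) - 924)*(-139) = ((511 - 1/302)/1460 - 924)*(-139) = ((154321/302)*(1/1460) - 924)*(-139) = (154321/440920 - 924)*(-139) = -407255759/440920*(-139) = 56608550501/440920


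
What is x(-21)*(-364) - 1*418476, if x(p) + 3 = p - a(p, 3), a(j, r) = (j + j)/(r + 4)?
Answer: -411924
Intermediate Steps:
a(j, r) = 2*j/(4 + r) (a(j, r) = (2*j)/(4 + r) = 2*j/(4 + r))
x(p) = -3 + 5*p/7 (x(p) = -3 + (p - 2*p/(4 + 3)) = -3 + (p - 2*p/7) = -3 + 5*p/7)
x(-21)*(-364) - 1*418476 = (-3 + (5/7)*(-21))*(-364) - 1*418476 = (-3 - 15)*(-364) - 418476 = -18*(-364) - 418476 = 6552 - 418476 = -411924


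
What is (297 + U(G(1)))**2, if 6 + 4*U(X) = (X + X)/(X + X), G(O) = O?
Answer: 1399489/16 ≈ 87468.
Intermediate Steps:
U(X) = -5/4 (U(X) = -3/2 + ((X + X)/(X + X))/4 = -3/2 + ((2*X)/((2*X)))/4 = -3/2 + ((2*X)*(1/(2*X)))/4 = -3/2 + (1/4)*1 = -3/2 + 1/4 = -5/4)
(297 + U(G(1)))**2 = (297 - 5/4)**2 = (1183/4)**2 = 1399489/16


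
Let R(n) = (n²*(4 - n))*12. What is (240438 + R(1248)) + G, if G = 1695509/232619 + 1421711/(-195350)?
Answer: -1056537474952915990059/45442121650 ≈ -2.3250e+10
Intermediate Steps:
G = 500692041/45442121650 (G = 1695509*(1/232619) + 1421711*(-1/195350) = 1695509/232619 - 1421711/195350 = 500692041/45442121650 ≈ 0.011018)
R(n) = 12*n²*(4 - n)
(240438 + R(1248)) + G = (240438 + 12*1248²*(4 - 1*1248)) + 500692041/45442121650 = (240438 + 12*1557504*(4 - 1248)) + 500692041/45442121650 = (240438 + 12*1557504*(-1244)) + 500692041/45442121650 = (240438 - 23250419712) + 500692041/45442121650 = -23250179274 + 500692041/45442121650 = -1056537474952915990059/45442121650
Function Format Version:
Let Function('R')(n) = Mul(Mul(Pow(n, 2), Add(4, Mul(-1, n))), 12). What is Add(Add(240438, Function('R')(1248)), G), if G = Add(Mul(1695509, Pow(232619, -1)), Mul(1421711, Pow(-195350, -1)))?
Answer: Rational(-1056537474952915990059, 45442121650) ≈ -2.3250e+10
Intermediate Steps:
G = Rational(500692041, 45442121650) (G = Add(Mul(1695509, Rational(1, 232619)), Mul(1421711, Rational(-1, 195350))) = Add(Rational(1695509, 232619), Rational(-1421711, 195350)) = Rational(500692041, 45442121650) ≈ 0.011018)
Function('R')(n) = Mul(12, Pow(n, 2), Add(4, Mul(-1, n)))
Add(Add(240438, Function('R')(1248)), G) = Add(Add(240438, Mul(12, Pow(1248, 2), Add(4, Mul(-1, 1248)))), Rational(500692041, 45442121650)) = Add(Add(240438, Mul(12, 1557504, Add(4, -1248))), Rational(500692041, 45442121650)) = Add(Add(240438, Mul(12, 1557504, -1244)), Rational(500692041, 45442121650)) = Add(Add(240438, -23250419712), Rational(500692041, 45442121650)) = Add(-23250179274, Rational(500692041, 45442121650)) = Rational(-1056537474952915990059, 45442121650)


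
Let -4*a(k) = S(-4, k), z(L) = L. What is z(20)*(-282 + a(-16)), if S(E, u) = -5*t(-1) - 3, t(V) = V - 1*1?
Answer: -5675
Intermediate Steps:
t(V) = -1 + V (t(V) = V - 1 = -1 + V)
S(E, u) = 7 (S(E, u) = -5*(-1 - 1) - 3 = -5*(-2) - 3 = 10 - 3 = 7)
a(k) = -7/4 (a(k) = -¼*7 = -7/4)
z(20)*(-282 + a(-16)) = 20*(-282 - 7/4) = 20*(-1135/4) = -5675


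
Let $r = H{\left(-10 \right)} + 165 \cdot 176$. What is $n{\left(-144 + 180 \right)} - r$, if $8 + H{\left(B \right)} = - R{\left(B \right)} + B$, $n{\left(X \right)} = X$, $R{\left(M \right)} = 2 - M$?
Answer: $-28974$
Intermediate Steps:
$H{\left(B \right)} = -10 + 2 B$ ($H{\left(B \right)} = -8 + \left(- (2 - B) + B\right) = -8 + \left(\left(-2 + B\right) + B\right) = -8 + \left(-2 + 2 B\right) = -10 + 2 B$)
$r = 29010$ ($r = \left(-10 + 2 \left(-10\right)\right) + 165 \cdot 176 = \left(-10 - 20\right) + 29040 = -30 + 29040 = 29010$)
$n{\left(-144 + 180 \right)} - r = \left(-144 + 180\right) - 29010 = 36 - 29010 = -28974$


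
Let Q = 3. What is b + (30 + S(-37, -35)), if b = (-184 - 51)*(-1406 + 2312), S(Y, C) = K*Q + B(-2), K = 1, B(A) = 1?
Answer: -212876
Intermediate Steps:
S(Y, C) = 4 (S(Y, C) = 1*3 + 1 = 3 + 1 = 4)
b = -212910 (b = -235*906 = -212910)
b + (30 + S(-37, -35)) = -212910 + (30 + 4) = -212910 + 34 = -212876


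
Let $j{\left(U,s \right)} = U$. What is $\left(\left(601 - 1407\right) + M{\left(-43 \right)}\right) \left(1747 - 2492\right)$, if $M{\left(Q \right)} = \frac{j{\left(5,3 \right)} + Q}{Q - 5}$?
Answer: $\frac{14397125}{24} \approx 5.9988 \cdot 10^{5}$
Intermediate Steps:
$M{\left(Q \right)} = \frac{5 + Q}{-5 + Q}$ ($M{\left(Q \right)} = \frac{5 + Q}{Q - 5} = \frac{5 + Q}{-5 + Q}$)
$\left(\left(601 - 1407\right) + M{\left(-43 \right)}\right) \left(1747 - 2492\right) = \left(\left(601 - 1407\right) + \frac{5 - 43}{-5 - 43}\right) \left(1747 - 2492\right) = \left(\left(601 - 1407\right) + \frac{1}{-48} \left(-38\right)\right) \left(-745\right) = \left(-806 - - \frac{19}{24}\right) \left(-745\right) = \left(-806 + \frac{19}{24}\right) \left(-745\right) = \left(- \frac{19325}{24}\right) \left(-745\right) = \frac{14397125}{24}$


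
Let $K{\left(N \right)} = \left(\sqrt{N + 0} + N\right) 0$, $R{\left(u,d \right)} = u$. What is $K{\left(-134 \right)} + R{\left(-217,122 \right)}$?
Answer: $-217$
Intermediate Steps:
$K{\left(N \right)} = 0$ ($K{\left(N \right)} = \left(\sqrt{N} + N\right) 0 = \left(N + \sqrt{N}\right) 0 = 0$)
$K{\left(-134 \right)} + R{\left(-217,122 \right)} = 0 - 217 = -217$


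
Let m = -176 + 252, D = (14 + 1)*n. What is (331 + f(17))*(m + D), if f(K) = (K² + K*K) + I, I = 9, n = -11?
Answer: -81702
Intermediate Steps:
D = -165 (D = (14 + 1)*(-11) = 15*(-11) = -165)
m = 76
f(K) = 9 + 2*K² (f(K) = (K² + K*K) + 9 = (K² + K²) + 9 = 2*K² + 9 = 9 + 2*K²)
(331 + f(17))*(m + D) = (331 + (9 + 2*17²))*(76 - 165) = (331 + (9 + 2*289))*(-89) = (331 + (9 + 578))*(-89) = (331 + 587)*(-89) = 918*(-89) = -81702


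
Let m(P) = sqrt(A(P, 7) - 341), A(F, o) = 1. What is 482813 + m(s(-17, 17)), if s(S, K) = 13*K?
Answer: 482813 + 2*I*sqrt(85) ≈ 4.8281e+5 + 18.439*I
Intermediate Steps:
m(P) = 2*I*sqrt(85) (m(P) = sqrt(1 - 341) = sqrt(-340) = 2*I*sqrt(85))
482813 + m(s(-17, 17)) = 482813 + 2*I*sqrt(85)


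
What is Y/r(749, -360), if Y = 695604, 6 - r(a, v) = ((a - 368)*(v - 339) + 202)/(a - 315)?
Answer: 301892136/268721 ≈ 1123.4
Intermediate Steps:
r(a, v) = 6 - (202 + (-368 + a)*(-339 + v))/(-315 + a) (r(a, v) = 6 - ((a - 368)*(v - 339) + 202)/(a - 315) = 6 - ((-368 + a)*(-339 + v) + 202)/(-315 + a) = 6 - (202 + (-368 + a)*(-339 + v))/(-315 + a))
Y/r(749, -360) = 695604/(((-126844 + 345*749 + 368*(-360) - 1*749*(-360))/(-315 + 749))) = 695604/(((-126844 + 258405 - 132480 + 269640)/434)) = 695604/(((1/434)*268721)) = 695604/(268721/434) = 695604*(434/268721) = 301892136/268721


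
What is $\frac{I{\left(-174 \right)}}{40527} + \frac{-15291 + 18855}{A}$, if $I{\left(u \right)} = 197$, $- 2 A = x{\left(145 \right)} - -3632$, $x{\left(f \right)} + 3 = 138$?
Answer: $- \frac{288134357}{152665209} \approx -1.8874$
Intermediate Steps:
$x{\left(f \right)} = 135$ ($x{\left(f \right)} = -3 + 138 = 135$)
$A = - \frac{3767}{2}$ ($A = - \frac{135 - -3632}{2} = - \frac{135 + 3632}{2} = \left(- \frac{1}{2}\right) 3767 = - \frac{3767}{2} \approx -1883.5$)
$\frac{I{\left(-174 \right)}}{40527} + \frac{-15291 + 18855}{A} = \frac{197}{40527} + \frac{-15291 + 18855}{- \frac{3767}{2}} = 197 \cdot \frac{1}{40527} + 3564 \left(- \frac{2}{3767}\right) = \frac{197}{40527} - \frac{7128}{3767} = - \frac{288134357}{152665209}$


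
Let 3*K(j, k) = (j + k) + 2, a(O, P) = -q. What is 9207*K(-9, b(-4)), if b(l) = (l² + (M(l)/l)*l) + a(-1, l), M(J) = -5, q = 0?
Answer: 12276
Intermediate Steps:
a(O, P) = 0 (a(O, P) = -1*0 = 0)
b(l) = -5 + l² (b(l) = (l² + (-5/l)*l) + 0 = (l² - 5) + 0 = (-5 + l²) + 0 = -5 + l²)
K(j, k) = ⅔ + j/3 + k/3 (K(j, k) = ((j + k) + 2)/3 = (2 + j + k)/3 = ⅔ + j/3 + k/3)
9207*K(-9, b(-4)) = 9207*(⅔ + (⅓)*(-9) + (-5 + (-4)²)/3) = 9207*(⅔ - 3 + (-5 + 16)/3) = 9207*(⅔ - 3 + (⅓)*11) = 9207*(⅔ - 3 + 11/3) = 9207*(4/3) = 12276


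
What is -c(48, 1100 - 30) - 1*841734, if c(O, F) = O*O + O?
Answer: -844086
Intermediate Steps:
c(O, F) = O + O**2 (c(O, F) = O**2 + O = O + O**2)
-c(48, 1100 - 30) - 1*841734 = -48*(1 + 48) - 1*841734 = -48*49 - 841734 = -1*2352 - 841734 = -2352 - 841734 = -844086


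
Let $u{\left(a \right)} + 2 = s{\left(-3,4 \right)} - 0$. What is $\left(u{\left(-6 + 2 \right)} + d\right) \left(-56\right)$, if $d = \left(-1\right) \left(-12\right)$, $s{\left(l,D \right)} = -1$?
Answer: $-504$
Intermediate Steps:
$u{\left(a \right)} = -3$ ($u{\left(a \right)} = -2 - 1 = -3$)
$d = 12$
$\left(u{\left(-6 + 2 \right)} + d\right) \left(-56\right) = \left(-3 + 12\right) \left(-56\right) = 9 \left(-56\right) = -504$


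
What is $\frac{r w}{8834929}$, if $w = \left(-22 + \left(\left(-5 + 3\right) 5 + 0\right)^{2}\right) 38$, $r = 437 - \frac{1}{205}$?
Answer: $\frac{265526976}{1811160445} \approx 0.14661$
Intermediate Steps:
$r = \frac{89584}{205}$ ($r = 437 - \frac{1}{205} = \frac{89584}{205} \approx 437.0$)
$w = 2964$ ($w = \left(-22 + \left(\left(-2\right) 5 + 0\right)^{2}\right) 38 = \left(-22 + \left(-10 + 0\right)^{2}\right) 38 = \left(-22 + \left(-10\right)^{2}\right) 38 = \left(-22 + 100\right) 38 = 78 \cdot 38 = 2964$)
$\frac{r w}{8834929} = \frac{\frac{89584}{205} \cdot 2964}{8834929} = \frac{265526976}{205} \cdot \frac{1}{8834929} = \frac{265526976}{1811160445}$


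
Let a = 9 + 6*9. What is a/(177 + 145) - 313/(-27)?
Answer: 14641/1242 ≈ 11.788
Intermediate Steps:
a = 63 (a = 9 + 54 = 63)
a/(177 + 145) - 313/(-27) = 63/(177 + 145) - 313/(-27) = 63/322 - 313*(-1/27) = 63*(1/322) + 313/27 = 9/46 + 313/27 = 14641/1242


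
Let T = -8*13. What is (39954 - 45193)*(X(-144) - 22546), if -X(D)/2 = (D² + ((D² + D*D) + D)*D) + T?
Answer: -62022708306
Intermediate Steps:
T = -104
X(D) = 208 - 2*D² - 2*D*(D + 2*D²) (X(D) = -2*((D² + ((D² + D*D) + D)*D) - 104) = -2*((D² + ((D² + D²) + D)*D) - 104) = -2*((D² + (2*D² + D)*D) - 104) = -2*((D² + (D + 2*D²)*D) - 104) = -2*((D² + D*(D + 2*D²)) - 104) = -2*(-104 + D² + D*(D + 2*D²)) = 208 - 2*D² - 2*D*(D + 2*D²))
(39954 - 45193)*(X(-144) - 22546) = (39954 - 45193)*((208 - 4*(-144)² - 4*(-144)³) - 22546) = -5239*((208 - 4*20736 - 4*(-2985984)) - 22546) = -5239*((208 - 82944 + 11943936) - 22546) = -5239*(11861200 - 22546) = -5239*11838654 = -62022708306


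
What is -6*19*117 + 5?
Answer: -13333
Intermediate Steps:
-6*19*117 + 5 = -114*117 + 5 = -13338 + 5 = -13333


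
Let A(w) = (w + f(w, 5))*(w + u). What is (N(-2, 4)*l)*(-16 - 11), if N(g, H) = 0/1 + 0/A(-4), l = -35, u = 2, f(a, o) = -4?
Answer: 0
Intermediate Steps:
A(w) = (-4 + w)*(2 + w) (A(w) = (w - 4)*(w + 2) = (-4 + w)*(2 + w))
N(g, H) = 0 (N(g, H) = 0/1 + 0/(-8 + (-4)² - 2*(-4)) = 0*1 + 0/(-8 + 16 + 8) = 0 + 0/16 = 0 + 0*(1/16) = 0 + 0 = 0)
(N(-2, 4)*l)*(-16 - 11) = (0*(-35))*(-16 - 11) = 0*(-27) = 0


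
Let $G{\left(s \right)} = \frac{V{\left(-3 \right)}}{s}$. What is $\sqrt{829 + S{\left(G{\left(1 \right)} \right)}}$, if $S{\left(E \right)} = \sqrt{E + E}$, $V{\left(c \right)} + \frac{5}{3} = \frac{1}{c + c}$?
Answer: $\frac{\sqrt{7461 + 3 i \sqrt{33}}}{3} \approx 28.792 + 0.033253 i$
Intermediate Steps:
$V{\left(c \right)} = - \frac{5}{3} + \frac{1}{2 c}$ ($V{\left(c \right)} = - \frac{5}{3} + \frac{1}{c + c} = - \frac{5}{3} + \frac{1}{2 c}$)
$G{\left(s \right)} = - \frac{11}{6 s}$ ($G{\left(s \right)} = \frac{\frac{1}{6} \frac{1}{-3} \left(3 - -30\right)}{s} = \frac{\frac{1}{6} \left(- \frac{1}{3}\right) \left(3 + 30\right)}{s} = \frac{\frac{1}{6} \left(- \frac{1}{3}\right) 33}{s} = - \frac{11}{6 s}$)
$S{\left(E \right)} = \sqrt{2} \sqrt{E}$ ($S{\left(E \right)} = \sqrt{2 E} = \sqrt{2} \sqrt{E}$)
$\sqrt{829 + S{\left(G{\left(1 \right)} \right)}} = \sqrt{829 + \sqrt{2} \sqrt{- \frac{11}{6 \cdot 1}}} = \sqrt{829 + \sqrt{2} \sqrt{\left(- \frac{11}{6}\right) 1}} = \sqrt{829 + \sqrt{2} \sqrt{- \frac{11}{6}}} = \sqrt{829 + \sqrt{2} \frac{i \sqrt{66}}{6}} = \sqrt{829 + \frac{i \sqrt{33}}{3}}$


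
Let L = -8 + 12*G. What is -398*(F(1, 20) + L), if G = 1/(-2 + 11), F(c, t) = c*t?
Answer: -15920/3 ≈ -5306.7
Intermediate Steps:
G = 1/9 ≈ 0.11111
L = -20/3 (L = -8 + 12*(1/9) = -8 + 4/3 = -20/3 ≈ -6.6667)
-398*(F(1, 20) + L) = -398*(1*20 - 20/3) = -398*(20 - 20/3) = -398*40/3 = -15920/3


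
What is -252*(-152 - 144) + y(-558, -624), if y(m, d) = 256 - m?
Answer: 75406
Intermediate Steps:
-252*(-152 - 144) + y(-558, -624) = -252*(-152 - 144) + (256 - 1*(-558)) = -252*(-296) + (256 + 558) = 74592 + 814 = 75406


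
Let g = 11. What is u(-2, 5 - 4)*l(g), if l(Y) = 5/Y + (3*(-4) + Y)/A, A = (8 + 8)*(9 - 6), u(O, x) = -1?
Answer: -229/528 ≈ -0.43371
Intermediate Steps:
A = 48 (A = 16*3 = 48)
l(Y) = -¼ + 5/Y + Y/48 (l(Y) = 5/Y + (3*(-4) + Y)/48 = 5/Y + (-12 + Y)*(1/48) = 5/Y + (-¼ + Y/48) = -¼ + 5/Y + Y/48)
u(-2, 5 - 4)*l(g) = -(240 + 11*(-12 + 11))/(48*11) = -(240 + 11*(-1))/(48*11) = -(240 - 11)/(48*11) = -229/(48*11) = -1*229/528 = -229/528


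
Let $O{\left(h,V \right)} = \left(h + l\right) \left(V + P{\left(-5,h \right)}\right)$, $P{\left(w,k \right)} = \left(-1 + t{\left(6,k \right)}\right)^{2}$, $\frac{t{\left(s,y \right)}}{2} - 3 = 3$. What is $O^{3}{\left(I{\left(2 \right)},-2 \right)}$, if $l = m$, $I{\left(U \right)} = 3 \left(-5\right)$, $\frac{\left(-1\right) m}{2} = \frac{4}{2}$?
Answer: $-11558505581$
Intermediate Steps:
$m = -4$ ($m = - 2 \cdot \frac{4}{2} = - 2 \cdot 4 \cdot \frac{1}{2} = \left(-2\right) 2 = -4$)
$t{\left(s,y \right)} = 12$ ($t{\left(s,y \right)} = 6 + 2 \cdot 3 = 6 + 6 = 12$)
$I{\left(U \right)} = -15$
$l = -4$
$P{\left(w,k \right)} = 121$ ($P{\left(w,k \right)} = \left(-1 + 12\right)^{2} = 11^{2} = 121$)
$O{\left(h,V \right)} = \left(-4 + h\right) \left(121 + V\right)$ ($O{\left(h,V \right)} = \left(h - 4\right) \left(V + 121\right) = \left(-4 + h\right) \left(121 + V\right)$)
$O^{3}{\left(I{\left(2 \right)},-2 \right)} = \left(-484 - -8 + 121 \left(-15\right) - -30\right)^{3} = \left(-484 + 8 - 1815 + 30\right)^{3} = \left(-2261\right)^{3} = -11558505581$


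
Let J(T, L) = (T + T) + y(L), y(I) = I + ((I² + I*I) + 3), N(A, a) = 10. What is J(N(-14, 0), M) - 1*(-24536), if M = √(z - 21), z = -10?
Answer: 24497 + I*√31 ≈ 24497.0 + 5.5678*I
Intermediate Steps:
y(I) = 3 + I + 2*I² (y(I) = I + ((I² + I²) + 3) = I + (2*I² + 3) = I + (3 + 2*I²) = 3 + I + 2*I²)
M = I*√31 (M = √(-10 - 21) = √(-31) = I*√31 ≈ 5.5678*I)
J(T, L) = 3 + L + 2*T + 2*L² (J(T, L) = (T + T) + (3 + L + 2*L²) = 2*T + (3 + L + 2*L²) = 3 + L + 2*T + 2*L²)
J(N(-14, 0), M) - 1*(-24536) = (3 + I*√31 + 2*10 + 2*(I*√31)²) - 1*(-24536) = (3 + I*√31 + 20 + 2*(-31)) + 24536 = (3 + I*√31 + 20 - 62) + 24536 = (-39 + I*√31) + 24536 = 24497 + I*√31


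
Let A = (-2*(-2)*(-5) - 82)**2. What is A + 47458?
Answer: 57862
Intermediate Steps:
A = 10404 (A = (4*(-5) - 82)**2 = (-20 - 82)**2 = (-102)**2 = 10404)
A + 47458 = 10404 + 47458 = 57862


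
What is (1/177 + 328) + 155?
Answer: 85492/177 ≈ 483.01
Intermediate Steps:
(1/177 + 328) + 155 = 58057/177 + 155 = 85492/177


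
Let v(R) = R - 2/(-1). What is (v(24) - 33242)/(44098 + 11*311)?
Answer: -33216/47519 ≈ -0.69900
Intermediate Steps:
v(R) = 2 + R (v(R) = R - 2*(-1) = R + 2 = 2 + R)
(v(24) - 33242)/(44098 + 11*311) = ((2 + 24) - 33242)/(44098 + 11*311) = (26 - 33242)/(44098 + 3421) = -33216/47519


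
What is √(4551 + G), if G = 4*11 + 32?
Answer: √4627 ≈ 68.022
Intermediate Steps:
G = 76 (G = 44 + 32 = 76)
√(4551 + G) = √(4551 + 76) = √4627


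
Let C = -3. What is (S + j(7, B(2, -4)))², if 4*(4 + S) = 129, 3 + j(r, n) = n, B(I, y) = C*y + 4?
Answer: 27225/16 ≈ 1701.6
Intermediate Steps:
B(I, y) = 4 - 3*y (B(I, y) = -3*y + 4 = 4 - 3*y)
j(r, n) = -3 + n
S = 113/4 (S = -4 + (¼)*129 = -4 + 129/4 = 113/4 ≈ 28.250)
(S + j(7, B(2, -4)))² = (113/4 + (-3 + (4 - 3*(-4))))² = (113/4 + (-3 + (4 + 12)))² = (113/4 + (-3 + 16))² = (113/4 + 13)² = (165/4)² = 27225/16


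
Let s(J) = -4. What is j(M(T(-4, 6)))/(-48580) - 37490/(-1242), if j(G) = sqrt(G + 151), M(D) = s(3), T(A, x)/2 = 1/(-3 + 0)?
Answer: 815/27 - sqrt(3)/6940 ≈ 30.185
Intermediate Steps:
T(A, x) = -2/3 (T(A, x) = 2/(-3 + 0) = 2/(-3) = 2*(-1/3) = -2/3)
M(D) = -4
j(G) = sqrt(151 + G)
j(M(T(-4, 6)))/(-48580) - 37490/(-1242) = sqrt(151 - 4)/(-48580) - 37490/(-1242) = sqrt(147)*(-1/48580) - 37490*(-1/1242) = (7*sqrt(3))*(-1/48580) + 815/27 = -sqrt(3)/6940 + 815/27 = 815/27 - sqrt(3)/6940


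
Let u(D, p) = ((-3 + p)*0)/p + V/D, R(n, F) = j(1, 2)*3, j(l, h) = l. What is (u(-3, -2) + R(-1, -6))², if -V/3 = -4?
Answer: 1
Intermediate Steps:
V = 12 (V = -3*(-4) = 12)
R(n, F) = 3 (R(n, F) = 1*3 = 3)
u(D, p) = 12/D (u(D, p) = ((-3 + p)*0)/p + 12/D = 0/p + 12/D = 0 + 12/D = 12/D)
(u(-3, -2) + R(-1, -6))² = (12/(-3) + 3)² = (12*(-⅓) + 3)² = (-4 + 3)² = (-1)² = 1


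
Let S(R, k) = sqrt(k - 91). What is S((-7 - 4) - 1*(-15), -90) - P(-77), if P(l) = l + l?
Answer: 154 + I*sqrt(181) ≈ 154.0 + 13.454*I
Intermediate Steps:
P(l) = 2*l
S(R, k) = sqrt(-91 + k)
S((-7 - 4) - 1*(-15), -90) - P(-77) = sqrt(-91 - 90) - 2*(-77) = sqrt(-181) - 1*(-154) = I*sqrt(181) + 154 = 154 + I*sqrt(181)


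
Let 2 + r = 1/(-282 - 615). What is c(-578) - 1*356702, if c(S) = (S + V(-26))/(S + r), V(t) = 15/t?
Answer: -53022177211/148646 ≈ -3.5670e+5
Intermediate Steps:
r = -1795/897 (r = -2 + 1/(-282 - 615) = -2 + 1/(-897) = -2 - 1/897 = -1795/897 ≈ -2.0011)
c(S) = (-15/26 + S)/(-1795/897 + S) (c(S) = (S + 15/(-26))/(S - 1795/897) = (S + 15*(-1/26))/(-1795/897 + S) = (S - 15/26)/(-1795/897 + S) = (-15/26 + S)/(-1795/897 + S))
c(-578) - 1*356702 = 69*(-15 + 26*(-578))/(2*(-1795 + 897*(-578))) - 1*356702 = 69*(-15 - 15028)/(2*(-1795 - 518466)) - 356702 = (69/2)*(-15043)/(-520261) - 356702 = (69/2)*(-1/520261)*(-15043) - 356702 = 148281/148646 - 356702 = -53022177211/148646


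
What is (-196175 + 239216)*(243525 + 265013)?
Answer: 21887984058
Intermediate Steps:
(-196175 + 239216)*(243525 + 265013) = 43041*508538 = 21887984058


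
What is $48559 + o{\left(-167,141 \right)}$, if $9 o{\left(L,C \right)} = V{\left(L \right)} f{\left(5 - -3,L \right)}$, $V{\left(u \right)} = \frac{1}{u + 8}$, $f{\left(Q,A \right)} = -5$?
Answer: $\frac{69487934}{1431} \approx 48559.0$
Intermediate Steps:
$V{\left(u \right)} = \frac{1}{8 + u}$
$o{\left(L,C \right)} = - \frac{5}{9 \left(8 + L\right)}$ ($o{\left(L,C \right)} = \frac{\frac{1}{8 + L} \left(-5\right)}{9} = \frac{\left(-5\right) \frac{1}{8 + L}}{9} = - \frac{5}{9 \left(8 + L\right)}$)
$48559 + o{\left(-167,141 \right)} = 48559 - \frac{5}{72 + 9 \left(-167\right)} = 48559 - \frac{5}{72 - 1503} = 48559 - \frac{5}{-1431} = 48559 - - \frac{5}{1431} = 48559 + \frac{5}{1431} = \frac{69487934}{1431}$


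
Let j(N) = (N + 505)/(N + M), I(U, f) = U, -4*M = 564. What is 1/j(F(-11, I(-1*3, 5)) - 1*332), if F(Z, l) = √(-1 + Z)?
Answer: -81817/29941 + 1292*I*√3/29941 ≈ -2.7326 + 0.074741*I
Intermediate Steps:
M = -141 (M = -¼*564 = -141)
j(N) = (505 + N)/(-141 + N) (j(N) = (N + 505)/(N - 141) = (505 + N)/(-141 + N))
1/j(F(-11, I(-1*3, 5)) - 1*332) = 1/((505 + (√(-1 - 11) - 1*332))/(-141 + (√(-1 - 11) - 1*332))) = 1/((505 + (√(-12) - 332))/(-141 + (√(-12) - 332))) = 1/((505 + (2*I*√3 - 332))/(-141 + (2*I*√3 - 332))) = 1/((505 + (-332 + 2*I*√3))/(-141 + (-332 + 2*I*√3))) = 1/((173 + 2*I*√3)/(-473 + 2*I*√3)) = (-473 + 2*I*√3)/(173 + 2*I*√3)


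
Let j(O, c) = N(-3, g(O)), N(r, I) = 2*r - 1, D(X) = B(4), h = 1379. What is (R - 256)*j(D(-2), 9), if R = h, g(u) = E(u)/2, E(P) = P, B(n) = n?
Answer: -7861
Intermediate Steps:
D(X) = 4
g(u) = u/2
N(r, I) = -1 + 2*r
R = 1379
j(O, c) = -7 (j(O, c) = -1 + 2*(-3) = -1 - 6 = -7)
(R - 256)*j(D(-2), 9) = (1379 - 256)*(-7) = 1123*(-7) = -7861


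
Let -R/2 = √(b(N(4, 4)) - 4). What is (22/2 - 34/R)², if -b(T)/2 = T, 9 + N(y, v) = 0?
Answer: 1983/14 + 187*√14/7 ≈ 241.60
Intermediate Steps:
N(y, v) = -9 (N(y, v) = -9 + 0 = -9)
b(T) = -2*T
R = -2*√14 (R = -2*√(-2*(-9) - 4) = -2*√(18 - 4) = -2*√14 ≈ -7.4833)
(22/2 - 34/R)² = (22/2 - 34*(-√14/28))² = (22*(½) - (-17)*√14/14)² = (11 + 17*√14/14)²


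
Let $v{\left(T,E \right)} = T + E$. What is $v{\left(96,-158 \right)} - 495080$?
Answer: $-495142$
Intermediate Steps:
$v{\left(T,E \right)} = E + T$
$v{\left(96,-158 \right)} - 495080 = \left(-158 + 96\right) - 495080 = -62 - 495080 = -495142$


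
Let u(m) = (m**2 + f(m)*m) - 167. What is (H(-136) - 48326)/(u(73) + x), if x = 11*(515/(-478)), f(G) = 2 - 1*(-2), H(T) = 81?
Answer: -23061110/2601347 ≈ -8.8651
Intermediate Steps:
f(G) = 4 (f(G) = 2 + 2 = 4)
x = -5665/478 (x = 11*(515*(-1/478)) = 11*(-515/478) = -5665/478 ≈ -11.851)
u(m) = -167 + m**2 + 4*m (u(m) = (m**2 + 4*m) - 167 = -167 + m**2 + 4*m)
(H(-136) - 48326)/(u(73) + x) = (81 - 48326)/((-167 + 73**2 + 4*73) - 5665/478) = -48245/((-167 + 5329 + 292) - 5665/478) = -48245/(5454 - 5665/478) = -48245/2601347/478 = -48245*478/2601347 = -23061110/2601347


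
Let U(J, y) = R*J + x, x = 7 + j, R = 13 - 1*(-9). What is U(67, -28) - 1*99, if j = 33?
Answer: 1415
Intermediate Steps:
R = 22 (R = 13 + 9 = 22)
x = 40 (x = 7 + 33 = 40)
U(J, y) = 40 + 22*J (U(J, y) = 22*J + 40 = 40 + 22*J)
U(67, -28) - 1*99 = (40 + 22*67) - 1*99 = (40 + 1474) - 99 = 1514 - 99 = 1415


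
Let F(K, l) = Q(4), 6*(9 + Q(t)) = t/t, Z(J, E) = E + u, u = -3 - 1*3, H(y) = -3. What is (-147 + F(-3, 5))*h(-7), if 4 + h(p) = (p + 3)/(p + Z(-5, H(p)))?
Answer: 4675/8 ≈ 584.38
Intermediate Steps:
u = -6 (u = -3 - 3 = -6)
Z(J, E) = -6 + E (Z(J, E) = E - 6 = -6 + E)
Q(t) = -53/6 (Q(t) = -9 + (t/t)/6 = -9 + (1/6)*1 = -9 + 1/6 = -53/6)
F(K, l) = -53/6
h(p) = -4 + (3 + p)/(-9 + p) (h(p) = -4 + (p + 3)/(p + (-6 - 3)) = -4 + (3 + p)/(p - 9) = -4 + (3 + p)/(-9 + p))
(-147 + F(-3, 5))*h(-7) = (-147 - 53/6)*(3*(13 - 1*(-7))/(-9 - 7)) = -935*(13 + 7)/(2*(-16)) = -935*(-1)*20/(2*16) = -935/6*(-15/4) = 4675/8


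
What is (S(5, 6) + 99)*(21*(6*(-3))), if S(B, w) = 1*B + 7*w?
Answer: -55188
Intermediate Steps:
S(B, w) = B + 7*w
(S(5, 6) + 99)*(21*(6*(-3))) = ((5 + 7*6) + 99)*(21*(6*(-3))) = ((5 + 42) + 99)*(21*(-18)) = (47 + 99)*(-378) = 146*(-378) = -55188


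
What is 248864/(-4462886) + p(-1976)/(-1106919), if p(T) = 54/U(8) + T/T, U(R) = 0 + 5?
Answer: -688812380177/12350133270585 ≈ -0.055774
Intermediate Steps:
U(R) = 5
p(T) = 59/5 (p(T) = 54/5 + T/T = 54*(1/5) + 1 = 54/5 + 1 = 59/5)
248864/(-4462886) + p(-1976)/(-1106919) = 248864/(-4462886) + (59/5)/(-1106919) = 248864*(-1/4462886) + (59/5)*(-1/1106919) = -124432/2231443 - 59/5534595 = -688812380177/12350133270585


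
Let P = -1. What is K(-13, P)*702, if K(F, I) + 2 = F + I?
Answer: -11232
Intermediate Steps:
K(F, I) = -2 + F + I (K(F, I) = -2 + (F + I) = -2 + F + I)
K(-13, P)*702 = (-2 - 13 - 1)*702 = -16*702 = -11232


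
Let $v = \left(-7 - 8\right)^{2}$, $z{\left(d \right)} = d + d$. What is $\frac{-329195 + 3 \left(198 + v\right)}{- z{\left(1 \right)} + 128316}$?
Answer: $- \frac{163963}{64157} \approx -2.5557$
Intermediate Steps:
$z{\left(d \right)} = 2 d$
$v = 225$ ($v = \left(-7 - 8\right)^{2} = \left(-15\right)^{2} = 225$)
$\frac{-329195 + 3 \left(198 + v\right)}{- z{\left(1 \right)} + 128316} = \frac{-329195 + 3 \left(198 + 225\right)}{- 2 \cdot 1 + 128316} = \frac{-329195 + 3 \cdot 423}{\left(-1\right) 2 + 128316} = \frac{-329195 + 1269}{-2 + 128316} = - \frac{327926}{128314} = \left(-327926\right) \frac{1}{128314} = - \frac{163963}{64157}$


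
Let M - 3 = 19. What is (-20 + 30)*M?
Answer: 220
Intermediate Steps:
M = 22 (M = 3 + 19 = 22)
(-20 + 30)*M = (-20 + 30)*22 = 10*22 = 220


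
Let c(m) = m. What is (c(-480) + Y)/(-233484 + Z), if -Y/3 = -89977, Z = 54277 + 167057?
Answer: -29939/1350 ≈ -22.177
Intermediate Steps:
Z = 221334
Y = 269931 (Y = -3*(-89977) = 269931)
(c(-480) + Y)/(-233484 + Z) = (-480 + 269931)/(-233484 + 221334) = 269451/(-12150) = 269451*(-1/12150) = -29939/1350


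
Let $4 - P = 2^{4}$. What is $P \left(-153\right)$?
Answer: $1836$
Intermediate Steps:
$P = -12$ ($P = 4 - 2^{4} = 4 - 16 = -12$)
$P \left(-153\right) = \left(-12\right) \left(-153\right) = 1836$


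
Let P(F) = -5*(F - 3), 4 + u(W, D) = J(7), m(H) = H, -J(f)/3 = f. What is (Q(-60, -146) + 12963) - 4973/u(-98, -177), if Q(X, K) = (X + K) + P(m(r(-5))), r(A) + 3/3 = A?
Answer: 325023/25 ≈ 13001.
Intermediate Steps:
J(f) = -3*f
r(A) = -1 + A
u(W, D) = -25 (u(W, D) = -4 - 3*7 = -4 - 21 = -25)
P(F) = 15 - 5*F (P(F) = -5*(-3 + F) = 15 - 5*F)
Q(X, K) = 45 + K + X (Q(X, K) = (X + K) + (15 - 5*(-1 - 5)) = (K + X) + (15 - 5*(-6)) = (K + X) + (15 + 30) = (K + X) + 45 = 45 + K + X)
(Q(-60, -146) + 12963) - 4973/u(-98, -177) = ((45 - 146 - 60) + 12963) - 4973/(-25) = (-161 + 12963) - 4973*(-1/25) = 12802 + 4973/25 = 325023/25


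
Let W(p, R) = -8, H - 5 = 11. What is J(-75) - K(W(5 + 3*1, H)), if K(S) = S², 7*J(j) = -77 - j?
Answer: -450/7 ≈ -64.286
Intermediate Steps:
H = 16 (H = 5 + 11 = 16)
J(j) = -11 - j/7 (J(j) = (-77 - j)/7 = -11 - j/7)
J(-75) - K(W(5 + 3*1, H)) = (-11 - ⅐*(-75)) - 1*(-8)² = (-11 + 75/7) - 1*64 = -2/7 - 64 = -450/7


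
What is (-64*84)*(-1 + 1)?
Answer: 0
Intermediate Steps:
(-64*84)*(-1 + 1) = -5376*0 = 0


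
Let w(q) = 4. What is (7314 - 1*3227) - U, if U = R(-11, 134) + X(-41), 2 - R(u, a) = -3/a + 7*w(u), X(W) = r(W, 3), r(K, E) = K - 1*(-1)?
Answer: 556499/134 ≈ 4153.0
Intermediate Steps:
r(K, E) = 1 + K (r(K, E) = K + 1 = 1 + K)
X(W) = 1 + W
R(u, a) = -26 + 3/a (R(u, a) = 2 - (-3/a + 7*4) = 2 - (-3/a + 28) = 2 - (28 - 3/a) = 2 + (-28 + 3/a) = -26 + 3/a)
U = -8841/134 (U = (-26 + 3/134) + (1 - 41) = (-26 + 3*(1/134)) - 40 = (-26 + 3/134) - 40 = -3481/134 - 40 = -8841/134 ≈ -65.978)
(7314 - 1*3227) - U = (7314 - 1*3227) - 1*(-8841/134) = (7314 - 3227) + 8841/134 = 4087 + 8841/134 = 556499/134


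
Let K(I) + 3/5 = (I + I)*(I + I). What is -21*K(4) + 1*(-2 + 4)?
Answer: -6647/5 ≈ -1329.4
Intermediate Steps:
K(I) = -⅗ + 4*I² (K(I) = -⅗ + (I + I)*(I + I) = -⅗ + (2*I)*(2*I) = -⅗ + 4*I²)
-21*K(4) + 1*(-2 + 4) = -21*(-⅗ + 4*4²) + 1*(-2 + 4) = -21*(-⅗ + 4*16) + 1*2 = -21*(-⅗ + 64) + 2 = -21*317/5 + 2 = -6657/5 + 2 = -6647/5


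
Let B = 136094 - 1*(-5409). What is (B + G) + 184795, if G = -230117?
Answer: 96181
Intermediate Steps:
B = 141503 (B = 136094 + 5409 = 141503)
(B + G) + 184795 = (141503 - 230117) + 184795 = -88614 + 184795 = 96181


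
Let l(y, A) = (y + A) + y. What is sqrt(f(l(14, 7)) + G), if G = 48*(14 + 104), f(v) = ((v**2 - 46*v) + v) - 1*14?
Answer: 10*sqrt(53) ≈ 72.801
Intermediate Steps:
l(y, A) = A + 2*y (l(y, A) = (A + y) + y = A + 2*y)
f(v) = -14 + v**2 - 45*v (f(v) = (v**2 - 45*v) - 14 = -14 + v**2 - 45*v)
G = 5664 (G = 48*118 = 5664)
sqrt(f(l(14, 7)) + G) = sqrt((-14 + (7 + 2*14)**2 - 45*(7 + 2*14)) + 5664) = sqrt((-14 + (7 + 28)**2 - 45*(7 + 28)) + 5664) = sqrt((-14 + 35**2 - 45*35) + 5664) = sqrt((-14 + 1225 - 1575) + 5664) = sqrt(-364 + 5664) = sqrt(5300) = 10*sqrt(53)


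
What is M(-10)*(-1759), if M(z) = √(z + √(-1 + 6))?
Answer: -1759*I*√(10 - √5) ≈ -4901.3*I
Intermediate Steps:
M(z) = √(z + √5)
M(-10)*(-1759) = √(-10 + √5)*(-1759) = -1759*√(-10 + √5)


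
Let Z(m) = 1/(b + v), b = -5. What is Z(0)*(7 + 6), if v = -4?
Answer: -13/9 ≈ -1.4444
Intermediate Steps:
Z(m) = -1/9 (Z(m) = 1/(-5 - 4) = 1/(-9) = -1/9)
Z(0)*(7 + 6) = -(7 + 6)/9 = -1/9*13 = -13/9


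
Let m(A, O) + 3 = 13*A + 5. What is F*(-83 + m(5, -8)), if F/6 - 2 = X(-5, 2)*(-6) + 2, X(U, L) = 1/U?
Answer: -2496/5 ≈ -499.20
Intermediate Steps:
m(A, O) = 2 + 13*A (m(A, O) = -3 + (13*A + 5) = -3 + (5 + 13*A) = 2 + 13*A)
F = 156/5 (F = 12 + 6*(-6/(-5) + 2) = 12 + 6*(-⅕*(-6) + 2) = 12 + 6*(6/5 + 2) = 12 + 6*(16/5) = 12 + 96/5 = 156/5 ≈ 31.200)
F*(-83 + m(5, -8)) = 156*(-83 + (2 + 13*5))/5 = 156*(-83 + (2 + 65))/5 = 156*(-83 + 67)/5 = (156/5)*(-16) = -2496/5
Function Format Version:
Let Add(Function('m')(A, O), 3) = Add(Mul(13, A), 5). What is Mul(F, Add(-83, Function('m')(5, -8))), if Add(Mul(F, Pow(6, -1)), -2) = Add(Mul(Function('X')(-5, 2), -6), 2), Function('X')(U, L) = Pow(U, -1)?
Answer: Rational(-2496, 5) ≈ -499.20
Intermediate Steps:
Function('m')(A, O) = Add(2, Mul(13, A)) (Function('m')(A, O) = Add(-3, Add(Mul(13, A), 5)) = Add(-3, Add(5, Mul(13, A))) = Add(2, Mul(13, A)))
F = Rational(156, 5) (F = Add(12, Mul(6, Add(Mul(Pow(-5, -1), -6), 2))) = Add(12, Mul(6, Add(Mul(Rational(-1, 5), -6), 2))) = Add(12, Mul(6, Add(Rational(6, 5), 2))) = Add(12, Mul(6, Rational(16, 5))) = Add(12, Rational(96, 5)) = Rational(156, 5) ≈ 31.200)
Mul(F, Add(-83, Function('m')(5, -8))) = Mul(Rational(156, 5), Add(-83, Add(2, Mul(13, 5)))) = Mul(Rational(156, 5), Add(-83, Add(2, 65))) = Mul(Rational(156, 5), Add(-83, 67)) = Mul(Rational(156, 5), -16) = Rational(-2496, 5)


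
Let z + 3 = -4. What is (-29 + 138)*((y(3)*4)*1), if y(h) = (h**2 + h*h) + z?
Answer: 4796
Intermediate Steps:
z = -7 (z = -3 - 4 = -7)
y(h) = -7 + 2*h**2 (y(h) = (h**2 + h*h) - 7 = (h**2 + h**2) - 7 = 2*h**2 - 7 = -7 + 2*h**2)
(-29 + 138)*((y(3)*4)*1) = (-29 + 138)*(((-7 + 2*3**2)*4)*1) = 109*(((-7 + 2*9)*4)*1) = 109*(((-7 + 18)*4)*1) = 109*((11*4)*1) = 109*(44*1) = 109*44 = 4796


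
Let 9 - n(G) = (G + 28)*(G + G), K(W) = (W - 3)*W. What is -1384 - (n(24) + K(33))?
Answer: 113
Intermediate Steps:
K(W) = W*(-3 + W) (K(W) = (-3 + W)*W = W*(-3 + W))
n(G) = 9 - 2*G*(28 + G) (n(G) = 9 - (G + 28)*(G + G) = 9 - (28 + G)*2*G = 9 - 2*G*(28 + G))
-1384 - (n(24) + K(33)) = -1384 - ((9 - 56*24 - 2*24²) + 33*(-3 + 33)) = -1384 - ((9 - 1344 - 2*576) + 33*30) = -1384 - ((9 - 1344 - 1152) + 990) = -1384 - (-2487 + 990) = -1384 - 1*(-1497) = -1384 + 1497 = 113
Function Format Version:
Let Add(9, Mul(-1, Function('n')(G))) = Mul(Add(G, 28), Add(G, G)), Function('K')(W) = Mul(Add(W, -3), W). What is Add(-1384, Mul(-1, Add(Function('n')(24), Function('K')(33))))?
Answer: 113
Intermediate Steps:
Function('K')(W) = Mul(W, Add(-3, W)) (Function('K')(W) = Mul(Add(-3, W), W) = Mul(W, Add(-3, W)))
Function('n')(G) = Add(9, Mul(-2, G, Add(28, G))) (Function('n')(G) = Add(9, Mul(-1, Mul(Add(G, 28), Add(G, G)))) = Add(9, Mul(-1, Mul(Add(28, G), Mul(2, G)))) = Add(9, Mul(-1, Mul(2, G, Add(28, G)))) = Add(9, Mul(-2, G, Add(28, G))))
Add(-1384, Mul(-1, Add(Function('n')(24), Function('K')(33)))) = Add(-1384, Mul(-1, Add(Add(9, Mul(-56, 24), Mul(-2, Pow(24, 2))), Mul(33, Add(-3, 33))))) = Add(-1384, Mul(-1, Add(Add(9, -1344, Mul(-2, 576)), Mul(33, 30)))) = Add(-1384, Mul(-1, Add(Add(9, -1344, -1152), 990))) = Add(-1384, Mul(-1, Add(-2487, 990))) = Add(-1384, Mul(-1, -1497)) = Add(-1384, 1497) = 113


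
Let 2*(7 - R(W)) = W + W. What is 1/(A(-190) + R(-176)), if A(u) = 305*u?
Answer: -1/57767 ≈ -1.7311e-5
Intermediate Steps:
R(W) = 7 - W (R(W) = 7 - (W + W)/2 = 7 - W)
1/(A(-190) + R(-176)) = 1/(305*(-190) + (7 - 1*(-176))) = 1/(-57950 + (7 + 176)) = 1/(-57950 + 183) = 1/(-57767) = -1/57767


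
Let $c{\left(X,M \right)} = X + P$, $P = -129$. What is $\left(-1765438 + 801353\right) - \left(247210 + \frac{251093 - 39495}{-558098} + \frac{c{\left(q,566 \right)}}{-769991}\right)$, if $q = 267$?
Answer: $- \frac{260265083411637334}{214865218559} \approx -1.2113 \cdot 10^{6}$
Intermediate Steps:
$c{\left(X,M \right)} = -129 + X$ ($c{\left(X,M \right)} = X - 129 = -129 + X$)
$\left(-1765438 + 801353\right) - \left(247210 + \frac{251093 - 39495}{-558098} + \frac{c{\left(q,566 \right)}}{-769991}\right) = \left(-1765438 + 801353\right) - \left(247210 + \frac{-129 + 267}{-769991} + \frac{251093 - 39495}{-558098}\right) = -964085 - \left(247210 - \frac{105799}{279049} - \frac{138}{769991}\right) = -964085 - \frac{53116749177183819}{214865218559} = - \frac{260265083411637334}{214865218559}$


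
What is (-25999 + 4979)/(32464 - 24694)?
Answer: -2102/777 ≈ -2.7053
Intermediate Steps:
(-25999 + 4979)/(32464 - 24694) = -21020/7770 = -21020*1/7770 = -2102/777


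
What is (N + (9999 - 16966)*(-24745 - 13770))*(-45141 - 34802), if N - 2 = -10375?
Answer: -21450596112976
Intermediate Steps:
N = -10373 (N = 2 - 10375 = -10373)
(N + (9999 - 16966)*(-24745 - 13770))*(-45141 - 34802) = (-10373 + (9999 - 16966)*(-24745 - 13770))*(-45141 - 34802) = (-10373 - 6967*(-38515))*(-79943) = (-10373 + 268334005)*(-79943) = 268323632*(-79943) = -21450596112976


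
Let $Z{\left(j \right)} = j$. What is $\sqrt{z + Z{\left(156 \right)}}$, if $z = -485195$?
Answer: $i \sqrt{485039} \approx 696.45 i$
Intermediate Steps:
$\sqrt{z + Z{\left(156 \right)}} = \sqrt{-485195 + 156} = \sqrt{-485039} = i \sqrt{485039}$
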